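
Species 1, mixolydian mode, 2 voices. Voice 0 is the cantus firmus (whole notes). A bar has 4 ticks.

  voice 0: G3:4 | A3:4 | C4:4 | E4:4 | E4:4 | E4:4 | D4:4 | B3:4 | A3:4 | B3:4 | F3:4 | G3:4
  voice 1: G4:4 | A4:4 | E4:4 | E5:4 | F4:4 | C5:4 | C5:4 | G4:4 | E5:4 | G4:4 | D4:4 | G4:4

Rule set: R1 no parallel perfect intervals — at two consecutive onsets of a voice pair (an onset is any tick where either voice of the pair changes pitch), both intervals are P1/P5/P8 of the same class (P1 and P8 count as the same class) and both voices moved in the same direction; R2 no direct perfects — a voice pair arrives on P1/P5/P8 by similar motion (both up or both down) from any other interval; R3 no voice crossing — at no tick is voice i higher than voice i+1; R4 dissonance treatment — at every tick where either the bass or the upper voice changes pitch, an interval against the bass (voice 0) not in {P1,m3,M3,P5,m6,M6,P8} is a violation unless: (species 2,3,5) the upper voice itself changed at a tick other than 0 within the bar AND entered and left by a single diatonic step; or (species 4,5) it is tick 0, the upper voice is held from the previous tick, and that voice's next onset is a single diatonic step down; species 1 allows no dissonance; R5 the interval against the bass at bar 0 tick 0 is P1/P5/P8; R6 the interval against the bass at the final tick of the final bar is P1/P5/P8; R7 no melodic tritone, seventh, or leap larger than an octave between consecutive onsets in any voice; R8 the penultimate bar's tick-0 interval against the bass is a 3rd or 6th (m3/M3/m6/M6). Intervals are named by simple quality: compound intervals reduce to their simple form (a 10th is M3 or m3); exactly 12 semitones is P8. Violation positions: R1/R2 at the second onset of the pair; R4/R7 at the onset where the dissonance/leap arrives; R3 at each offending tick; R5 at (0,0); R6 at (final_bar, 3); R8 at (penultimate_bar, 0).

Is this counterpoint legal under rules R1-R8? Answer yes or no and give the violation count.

bar 0: v0=G3 v1=G4 (P8)
bar 1: v0=A3 v1=A4 (P8)
bar 2: v0=C4 v1=E4 (M3)
bar 3: v0=E4 v1=E5 (P8)
bar 4: v0=E4 v1=F4 (m2)
bar 5: v0=E4 v1=C5 (m6)
bar 6: v0=D4 v1=C5 (m7)
bar 7: v0=B3 v1=G4 (m6)
bar 8: v0=A3 v1=E5 (P5)
bar 9: v0=B3 v1=G4 (m6)
bar 10: v0=F3 v1=D4 (M6)
bar 11: v0=G3 v1=G4 (P8)
  R1 @ bar1.0: G3/G4 P8 -> A3/A4 P8 similar
  R2 @ bar3.0: C4/E4 M3 -> E4/E5 P8 similar
  R4 @ bar4.0: E4/F4 m2 untreated
  R7 @ bar4.0: E5->F4 leap 11st
  R4 @ bar6.0: D4/C5 m7 untreated
  R7 @ bar10.0: B3->F3 leap 6st
  R2 @ bar11.0: F3/D4 M6 -> G3/G4 P8 similar

No (7 violations)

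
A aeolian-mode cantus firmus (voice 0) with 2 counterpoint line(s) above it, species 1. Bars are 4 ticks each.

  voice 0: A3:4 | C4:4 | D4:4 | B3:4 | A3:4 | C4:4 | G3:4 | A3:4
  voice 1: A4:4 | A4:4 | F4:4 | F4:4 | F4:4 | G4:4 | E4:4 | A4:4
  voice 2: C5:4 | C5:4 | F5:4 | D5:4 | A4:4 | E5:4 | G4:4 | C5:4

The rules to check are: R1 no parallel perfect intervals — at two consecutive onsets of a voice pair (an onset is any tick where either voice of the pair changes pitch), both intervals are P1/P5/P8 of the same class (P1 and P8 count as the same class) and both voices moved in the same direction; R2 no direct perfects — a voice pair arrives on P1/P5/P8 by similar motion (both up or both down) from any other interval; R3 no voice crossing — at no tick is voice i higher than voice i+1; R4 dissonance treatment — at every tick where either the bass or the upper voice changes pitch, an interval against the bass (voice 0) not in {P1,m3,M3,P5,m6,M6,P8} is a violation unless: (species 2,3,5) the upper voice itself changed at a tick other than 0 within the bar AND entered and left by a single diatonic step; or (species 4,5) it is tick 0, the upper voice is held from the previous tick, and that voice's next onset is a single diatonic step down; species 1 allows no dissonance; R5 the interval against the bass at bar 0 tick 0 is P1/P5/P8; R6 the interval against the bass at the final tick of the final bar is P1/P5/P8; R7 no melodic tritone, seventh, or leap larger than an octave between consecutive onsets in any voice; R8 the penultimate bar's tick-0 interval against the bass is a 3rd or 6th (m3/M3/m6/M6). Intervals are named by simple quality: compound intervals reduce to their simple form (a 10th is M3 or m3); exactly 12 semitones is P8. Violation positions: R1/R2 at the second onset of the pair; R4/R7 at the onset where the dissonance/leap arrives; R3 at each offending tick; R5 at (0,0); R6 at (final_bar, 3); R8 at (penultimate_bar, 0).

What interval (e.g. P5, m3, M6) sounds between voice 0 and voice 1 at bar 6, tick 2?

voice 0=G3 voice 1=E4 -> M6

M6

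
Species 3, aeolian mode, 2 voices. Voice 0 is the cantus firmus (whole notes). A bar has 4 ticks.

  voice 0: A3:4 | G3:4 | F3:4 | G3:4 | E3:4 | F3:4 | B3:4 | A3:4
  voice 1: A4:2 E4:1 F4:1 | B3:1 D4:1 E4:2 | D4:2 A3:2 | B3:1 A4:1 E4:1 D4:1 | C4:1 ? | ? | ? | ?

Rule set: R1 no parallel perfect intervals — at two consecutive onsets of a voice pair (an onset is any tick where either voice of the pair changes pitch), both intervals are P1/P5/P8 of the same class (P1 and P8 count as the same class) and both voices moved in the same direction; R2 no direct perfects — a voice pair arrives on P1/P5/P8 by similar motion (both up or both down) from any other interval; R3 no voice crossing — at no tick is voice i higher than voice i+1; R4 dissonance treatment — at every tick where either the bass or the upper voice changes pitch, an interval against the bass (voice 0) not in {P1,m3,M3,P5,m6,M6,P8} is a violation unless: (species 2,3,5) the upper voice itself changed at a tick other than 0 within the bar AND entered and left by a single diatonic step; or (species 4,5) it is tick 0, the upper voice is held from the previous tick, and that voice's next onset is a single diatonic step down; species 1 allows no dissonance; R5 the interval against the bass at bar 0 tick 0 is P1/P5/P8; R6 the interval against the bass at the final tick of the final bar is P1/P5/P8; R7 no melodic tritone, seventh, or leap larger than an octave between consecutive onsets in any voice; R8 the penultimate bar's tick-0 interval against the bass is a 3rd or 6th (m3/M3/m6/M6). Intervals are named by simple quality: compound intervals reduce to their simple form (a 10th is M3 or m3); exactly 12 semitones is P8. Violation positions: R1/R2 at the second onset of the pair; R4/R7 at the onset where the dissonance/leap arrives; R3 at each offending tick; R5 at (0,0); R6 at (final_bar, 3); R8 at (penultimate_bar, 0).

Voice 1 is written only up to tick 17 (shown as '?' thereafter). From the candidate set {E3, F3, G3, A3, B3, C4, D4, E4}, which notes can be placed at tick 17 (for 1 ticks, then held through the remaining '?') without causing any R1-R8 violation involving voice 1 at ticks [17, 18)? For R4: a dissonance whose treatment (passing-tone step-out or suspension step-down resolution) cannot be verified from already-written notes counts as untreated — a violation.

{B3, C4, E3, E4, G3}

E3: legal
F3: violates R4
G3: legal
A3: violates R4
B3: legal
C4: legal
D4: violates R4
E4: legal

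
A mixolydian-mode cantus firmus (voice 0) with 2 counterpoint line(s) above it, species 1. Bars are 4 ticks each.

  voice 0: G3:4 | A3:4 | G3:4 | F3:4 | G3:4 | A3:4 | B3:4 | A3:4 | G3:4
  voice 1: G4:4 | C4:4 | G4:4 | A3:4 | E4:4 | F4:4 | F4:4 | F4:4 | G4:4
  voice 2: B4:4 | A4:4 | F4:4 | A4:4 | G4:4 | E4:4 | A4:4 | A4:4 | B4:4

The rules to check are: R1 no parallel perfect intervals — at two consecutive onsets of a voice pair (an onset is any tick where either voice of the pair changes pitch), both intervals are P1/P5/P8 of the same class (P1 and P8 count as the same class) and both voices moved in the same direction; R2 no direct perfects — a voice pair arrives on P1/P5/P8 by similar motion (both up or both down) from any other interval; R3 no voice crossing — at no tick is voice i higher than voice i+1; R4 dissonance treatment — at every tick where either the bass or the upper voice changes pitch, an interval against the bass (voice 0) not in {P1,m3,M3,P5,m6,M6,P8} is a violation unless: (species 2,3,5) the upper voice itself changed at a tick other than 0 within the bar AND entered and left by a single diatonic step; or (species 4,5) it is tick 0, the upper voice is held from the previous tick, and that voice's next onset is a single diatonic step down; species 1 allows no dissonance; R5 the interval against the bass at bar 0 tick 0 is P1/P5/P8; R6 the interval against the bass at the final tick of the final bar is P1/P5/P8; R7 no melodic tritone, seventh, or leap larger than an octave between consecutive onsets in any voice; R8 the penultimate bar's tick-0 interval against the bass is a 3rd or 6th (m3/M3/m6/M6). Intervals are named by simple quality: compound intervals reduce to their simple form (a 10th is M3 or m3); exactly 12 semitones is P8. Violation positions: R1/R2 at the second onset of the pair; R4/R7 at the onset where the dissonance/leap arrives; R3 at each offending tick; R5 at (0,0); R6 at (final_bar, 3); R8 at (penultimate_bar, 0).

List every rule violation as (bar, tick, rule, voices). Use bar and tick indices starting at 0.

bar 0: v0=G3 v1=G4 v2=B4 downbeat M3
bar 1: v0=A3 v1=C4 v2=A4 downbeat P8
bar 2: v0=G3 v1=G4 v2=F4 downbeat m7
bar 3: v0=F3 v1=A3 v2=A4 downbeat M3
bar 4: v0=G3 v1=E4 v2=G4 downbeat P8
bar 5: v0=A3 v1=F4 v2=E4 downbeat P5
bar 6: v0=B3 v1=F4 v2=A4 downbeat m7
bar 7: v0=A3 v1=F4 v2=A4 downbeat P8
bar 8: v0=G3 v1=G4 v2=B4 downbeat M3
  -> R5 @ bar 0 tick 0 v(0, 2): opens on M3
  -> R3 @ bar 2 tick 0 v(1, 2): G4 above F4
  -> R4 @ bar 2 tick 0 v(0, 2): G3/F4 m7 untreated
  -> R3 @ bar 2 tick 1 v(1, 2): G4 above F4
  -> R3 @ bar 2 tick 2 v(1, 2): G4 above F4
  -> R3 @ bar 2 tick 3 v(1, 2): G4 above F4
  -> R7 @ bar 3 tick 0 v(1,): G4->A3 leap 10st
  -> R3 @ bar 5 tick 0 v(1, 2): F4 above E4
  -> R3 @ bar 5 tick 1 v(1, 2): F4 above E4
  -> R3 @ bar 5 tick 2 v(1, 2): F4 above E4
  -> R3 @ bar 5 tick 3 v(1, 2): F4 above E4
  -> R4 @ bar 6 tick 0 v(0, 1): B3/F4 TT untreated
  -> R4 @ bar 6 tick 0 v(0, 2): B3/A4 m7 untreated
  -> R8 @ bar 7 tick 0 v(0, 2): penult P8 not 3rd/6th
  -> R6 @ bar 8 tick 3 v(0, 2): closes on M3

(0, 0, R5, (0, 2))
(2, 0, R3, (1, 2))
(2, 0, R4, (0, 2))
(2, 1, R3, (1, 2))
(2, 2, R3, (1, 2))
(2, 3, R3, (1, 2))
(3, 0, R7, (1,))
(5, 0, R3, (1, 2))
(5, 1, R3, (1, 2))
(5, 2, R3, (1, 2))
(5, 3, R3, (1, 2))
(6, 0, R4, (0, 1))
(6, 0, R4, (0, 2))
(7, 0, R8, (0, 2))
(8, 3, R6, (0, 2))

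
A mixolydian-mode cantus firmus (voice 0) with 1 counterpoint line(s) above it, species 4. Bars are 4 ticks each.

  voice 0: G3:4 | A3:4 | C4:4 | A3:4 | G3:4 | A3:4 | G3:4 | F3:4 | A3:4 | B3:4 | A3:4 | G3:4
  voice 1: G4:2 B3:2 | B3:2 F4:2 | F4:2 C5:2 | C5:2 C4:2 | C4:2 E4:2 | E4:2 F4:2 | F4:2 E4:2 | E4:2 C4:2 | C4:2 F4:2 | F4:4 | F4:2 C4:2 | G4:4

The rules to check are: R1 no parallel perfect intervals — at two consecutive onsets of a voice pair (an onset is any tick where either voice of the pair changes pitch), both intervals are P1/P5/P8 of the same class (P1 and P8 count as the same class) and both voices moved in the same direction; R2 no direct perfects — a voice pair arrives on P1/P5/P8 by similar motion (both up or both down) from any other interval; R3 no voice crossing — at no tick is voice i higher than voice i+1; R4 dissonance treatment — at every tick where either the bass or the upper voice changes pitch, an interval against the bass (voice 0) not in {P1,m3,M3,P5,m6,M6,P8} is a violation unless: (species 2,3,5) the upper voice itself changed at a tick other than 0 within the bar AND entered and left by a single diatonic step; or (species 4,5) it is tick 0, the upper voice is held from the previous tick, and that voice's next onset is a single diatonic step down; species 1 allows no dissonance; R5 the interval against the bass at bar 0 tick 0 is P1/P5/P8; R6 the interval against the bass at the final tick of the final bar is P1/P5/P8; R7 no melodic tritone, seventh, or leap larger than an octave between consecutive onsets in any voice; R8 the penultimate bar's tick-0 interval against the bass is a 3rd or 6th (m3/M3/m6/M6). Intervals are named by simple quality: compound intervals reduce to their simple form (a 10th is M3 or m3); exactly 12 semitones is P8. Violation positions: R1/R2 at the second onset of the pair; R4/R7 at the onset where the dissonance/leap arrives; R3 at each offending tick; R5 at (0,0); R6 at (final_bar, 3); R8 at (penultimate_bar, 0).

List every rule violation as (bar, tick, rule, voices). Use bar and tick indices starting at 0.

bar 0: v0=G3 v1=G4 downbeat P8
bar 1: v0=A3 v1=B3 downbeat M2
bar 2: v0=C4 v1=F4 downbeat P4
bar 3: v0=A3 v1=C5 downbeat m3
bar 4: v0=G3 v1=C4 downbeat P4
bar 5: v0=A3 v1=E4 downbeat P5
bar 6: v0=G3 v1=F4 downbeat m7
bar 7: v0=F3 v1=E4 downbeat M7
bar 8: v0=A3 v1=C4 downbeat m3
bar 9: v0=B3 v1=F4 downbeat TT
bar 10: v0=A3 v1=F4 downbeat m6
bar 11: v0=G3 v1=G4 downbeat P8
  -> R4 @ bar 1 tick 0 v(0, 1): A3/B3 M2 untreated
  -> R7 @ bar 1 tick 2 v(1,): B3->F4 leap 6st
  -> R4 @ bar 2 tick 0 v(0, 1): C4/F4 P4 untreated
  -> R4 @ bar 4 tick 0 v(0, 1): G3/C4 P4 untreated
  -> R4 @ bar 7 tick 0 v(0, 1): F3/E4 M7 untreated
  -> R4 @ bar 9 tick 0 v(0, 1): B3/F4 TT untreated

(1, 0, R4, (0, 1))
(1, 2, R7, (1,))
(2, 0, R4, (0, 1))
(4, 0, R4, (0, 1))
(7, 0, R4, (0, 1))
(9, 0, R4, (0, 1))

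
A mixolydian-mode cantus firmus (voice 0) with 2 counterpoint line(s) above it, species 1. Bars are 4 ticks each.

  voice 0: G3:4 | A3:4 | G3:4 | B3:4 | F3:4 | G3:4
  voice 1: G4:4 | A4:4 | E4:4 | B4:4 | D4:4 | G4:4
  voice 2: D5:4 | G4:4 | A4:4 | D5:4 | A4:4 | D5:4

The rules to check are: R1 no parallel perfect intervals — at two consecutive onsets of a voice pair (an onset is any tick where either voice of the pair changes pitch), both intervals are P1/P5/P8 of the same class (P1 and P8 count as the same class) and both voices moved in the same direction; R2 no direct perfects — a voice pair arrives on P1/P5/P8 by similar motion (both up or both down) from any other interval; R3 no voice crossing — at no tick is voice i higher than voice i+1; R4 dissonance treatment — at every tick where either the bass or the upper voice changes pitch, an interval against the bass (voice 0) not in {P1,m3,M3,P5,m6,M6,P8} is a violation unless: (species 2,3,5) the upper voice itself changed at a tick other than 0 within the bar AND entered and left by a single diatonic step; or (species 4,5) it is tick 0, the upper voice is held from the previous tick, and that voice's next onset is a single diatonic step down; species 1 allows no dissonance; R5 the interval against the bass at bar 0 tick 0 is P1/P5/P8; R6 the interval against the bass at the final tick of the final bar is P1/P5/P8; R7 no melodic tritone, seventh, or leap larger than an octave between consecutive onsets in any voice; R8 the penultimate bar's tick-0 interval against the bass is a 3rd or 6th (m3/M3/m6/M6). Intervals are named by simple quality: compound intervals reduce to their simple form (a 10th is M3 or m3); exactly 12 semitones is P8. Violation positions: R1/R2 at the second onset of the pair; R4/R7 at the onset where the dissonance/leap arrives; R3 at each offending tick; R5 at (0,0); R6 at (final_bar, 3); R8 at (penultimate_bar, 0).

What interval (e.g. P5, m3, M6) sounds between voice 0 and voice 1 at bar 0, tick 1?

voice 0=G3 voice 1=G4 -> P8

P8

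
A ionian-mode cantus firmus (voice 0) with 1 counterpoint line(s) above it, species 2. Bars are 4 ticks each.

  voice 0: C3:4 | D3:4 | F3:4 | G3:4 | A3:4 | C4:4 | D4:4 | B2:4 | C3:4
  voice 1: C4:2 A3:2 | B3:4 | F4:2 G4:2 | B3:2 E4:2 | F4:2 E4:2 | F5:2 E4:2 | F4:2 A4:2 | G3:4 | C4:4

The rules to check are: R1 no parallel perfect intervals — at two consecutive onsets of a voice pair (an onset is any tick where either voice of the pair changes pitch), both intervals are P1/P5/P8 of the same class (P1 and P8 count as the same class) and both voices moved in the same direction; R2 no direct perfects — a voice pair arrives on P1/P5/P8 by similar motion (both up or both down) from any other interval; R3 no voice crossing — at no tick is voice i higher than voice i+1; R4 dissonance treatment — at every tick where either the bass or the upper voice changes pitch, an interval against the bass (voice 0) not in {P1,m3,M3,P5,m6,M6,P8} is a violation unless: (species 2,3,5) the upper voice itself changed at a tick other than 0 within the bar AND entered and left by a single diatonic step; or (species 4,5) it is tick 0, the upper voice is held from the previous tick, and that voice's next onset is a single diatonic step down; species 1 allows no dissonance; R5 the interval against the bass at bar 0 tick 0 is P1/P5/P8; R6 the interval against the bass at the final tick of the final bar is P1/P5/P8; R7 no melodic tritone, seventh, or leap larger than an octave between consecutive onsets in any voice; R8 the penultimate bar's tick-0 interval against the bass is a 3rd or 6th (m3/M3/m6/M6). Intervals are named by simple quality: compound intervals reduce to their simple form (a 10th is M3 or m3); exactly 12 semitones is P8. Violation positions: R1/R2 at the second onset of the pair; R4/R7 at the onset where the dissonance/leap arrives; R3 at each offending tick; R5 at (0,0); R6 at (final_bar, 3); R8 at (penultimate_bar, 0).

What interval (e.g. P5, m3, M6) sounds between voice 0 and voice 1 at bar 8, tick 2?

voice 0=C3 voice 1=C4 -> P8

P8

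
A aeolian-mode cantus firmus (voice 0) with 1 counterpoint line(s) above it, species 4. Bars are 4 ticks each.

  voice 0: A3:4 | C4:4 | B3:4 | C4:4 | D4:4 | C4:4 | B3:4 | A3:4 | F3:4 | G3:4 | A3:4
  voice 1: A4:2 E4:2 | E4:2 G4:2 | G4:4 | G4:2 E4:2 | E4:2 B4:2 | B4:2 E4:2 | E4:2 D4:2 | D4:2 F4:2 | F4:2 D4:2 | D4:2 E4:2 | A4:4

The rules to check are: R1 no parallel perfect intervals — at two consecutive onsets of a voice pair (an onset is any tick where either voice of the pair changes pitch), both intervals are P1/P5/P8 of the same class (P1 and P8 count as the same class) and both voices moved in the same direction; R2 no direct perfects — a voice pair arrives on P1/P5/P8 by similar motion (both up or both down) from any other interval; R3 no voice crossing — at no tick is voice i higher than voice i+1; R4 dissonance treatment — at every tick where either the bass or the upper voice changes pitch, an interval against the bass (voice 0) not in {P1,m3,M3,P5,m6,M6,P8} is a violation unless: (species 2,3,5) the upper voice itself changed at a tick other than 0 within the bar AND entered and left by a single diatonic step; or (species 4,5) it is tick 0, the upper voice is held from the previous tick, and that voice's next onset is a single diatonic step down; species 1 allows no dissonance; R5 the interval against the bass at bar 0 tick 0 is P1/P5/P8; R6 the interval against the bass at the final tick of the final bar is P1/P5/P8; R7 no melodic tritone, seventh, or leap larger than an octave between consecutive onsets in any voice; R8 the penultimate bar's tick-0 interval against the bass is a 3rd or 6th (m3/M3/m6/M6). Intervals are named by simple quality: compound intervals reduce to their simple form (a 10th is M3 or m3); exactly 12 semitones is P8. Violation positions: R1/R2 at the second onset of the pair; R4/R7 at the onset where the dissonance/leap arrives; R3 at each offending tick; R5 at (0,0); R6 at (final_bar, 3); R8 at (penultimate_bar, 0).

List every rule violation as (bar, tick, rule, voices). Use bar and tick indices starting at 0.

(4, 0, R4, (0, 1))
(5, 0, R4, (0, 1))
(7, 0, R4, (0, 1))
(9, 0, R8, (0, 1))
(10, 0, R2, (0, 1))

bar 0: v0=A3 v1=A4 downbeat P8
bar 1: v0=C4 v1=E4 downbeat M3
bar 2: v0=B3 v1=G4 downbeat m6
bar 3: v0=C4 v1=G4 downbeat P5
bar 4: v0=D4 v1=E4 downbeat M2
bar 5: v0=C4 v1=B4 downbeat M7
bar 6: v0=B3 v1=E4 downbeat P4
bar 7: v0=A3 v1=D4 downbeat P4
bar 8: v0=F3 v1=F4 downbeat P8
bar 9: v0=G3 v1=D4 downbeat P5
bar 10: v0=A3 v1=A4 downbeat P8
  -> R4 @ bar 4 tick 0 v(0, 1): D4/E4 M2 untreated
  -> R4 @ bar 5 tick 0 v(0, 1): C4/B4 M7 untreated
  -> R4 @ bar 7 tick 0 v(0, 1): A3/D4 P4 untreated
  -> R8 @ bar 9 tick 0 v(0, 1): penult P5 not 3rd/6th
  -> R2 @ bar 10 tick 0 v(0, 1): G3/E4 M6 -> A3/A4 P8 similar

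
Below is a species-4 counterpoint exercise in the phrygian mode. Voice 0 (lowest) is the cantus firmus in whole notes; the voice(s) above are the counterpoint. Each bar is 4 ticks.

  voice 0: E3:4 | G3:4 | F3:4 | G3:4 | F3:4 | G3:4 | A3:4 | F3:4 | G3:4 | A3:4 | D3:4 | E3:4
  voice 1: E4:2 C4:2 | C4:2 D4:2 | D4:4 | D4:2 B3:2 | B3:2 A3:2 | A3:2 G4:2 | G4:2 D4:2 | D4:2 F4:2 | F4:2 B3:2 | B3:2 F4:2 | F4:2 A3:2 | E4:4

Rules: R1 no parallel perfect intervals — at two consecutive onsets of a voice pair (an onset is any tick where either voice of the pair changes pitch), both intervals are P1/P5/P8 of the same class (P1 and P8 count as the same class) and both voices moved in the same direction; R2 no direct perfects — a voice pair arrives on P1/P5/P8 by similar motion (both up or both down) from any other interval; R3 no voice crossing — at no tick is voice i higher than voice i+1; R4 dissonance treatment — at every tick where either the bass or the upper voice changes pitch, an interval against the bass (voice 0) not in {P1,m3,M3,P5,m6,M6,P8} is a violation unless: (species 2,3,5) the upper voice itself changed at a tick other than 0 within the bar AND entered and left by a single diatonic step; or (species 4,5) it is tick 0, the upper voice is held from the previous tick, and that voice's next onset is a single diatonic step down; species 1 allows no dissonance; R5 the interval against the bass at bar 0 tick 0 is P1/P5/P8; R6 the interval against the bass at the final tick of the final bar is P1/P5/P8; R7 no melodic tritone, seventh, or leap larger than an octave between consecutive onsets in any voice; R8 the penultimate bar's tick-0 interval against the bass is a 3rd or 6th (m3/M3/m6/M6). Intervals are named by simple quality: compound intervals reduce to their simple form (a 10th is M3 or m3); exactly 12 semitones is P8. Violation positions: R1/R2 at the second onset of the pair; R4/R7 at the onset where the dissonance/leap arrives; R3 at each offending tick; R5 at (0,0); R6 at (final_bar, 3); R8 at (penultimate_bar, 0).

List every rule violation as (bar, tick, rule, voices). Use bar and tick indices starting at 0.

bar 0: v0=E3 v1=E4 downbeat P8
bar 1: v0=G3 v1=C4 downbeat P4
bar 2: v0=F3 v1=D4 downbeat M6
bar 3: v0=G3 v1=D4 downbeat P5
bar 4: v0=F3 v1=B3 downbeat TT
bar 5: v0=G3 v1=A3 downbeat M2
bar 6: v0=A3 v1=G4 downbeat m7
bar 7: v0=F3 v1=D4 downbeat M6
bar 8: v0=G3 v1=F4 downbeat m7
bar 9: v0=A3 v1=B3 downbeat M2
bar 10: v0=D3 v1=F4 downbeat m3
bar 11: v0=E3 v1=E4 downbeat P8
  -> R4 @ bar 1 tick 0 v(0, 1): G3/C4 P4 untreated
  -> R4 @ bar 5 tick 0 v(0, 1): G3/A3 M2 untreated
  -> R7 @ bar 5 tick 2 v(1,): A3->G4 leap 10st
  -> R4 @ bar 6 tick 0 v(0, 1): A3/G4 m7 untreated
  -> R4 @ bar 6 tick 2 v(0, 1): A3/D4 P4 untreated
  -> R4 @ bar 8 tick 0 v(0, 1): G3/F4 m7 untreated
  -> R7 @ bar 8 tick 2 v(1,): F4->B3 leap 6st
  -> R4 @ bar 9 tick 0 v(0, 1): A3/B3 M2 untreated
  -> R7 @ bar 9 tick 2 v(1,): B3->F4 leap 6st
  -> R2 @ bar 11 tick 0 v(0, 1): D3/A3 P5 -> E3/E4 P8 similar

(1, 0, R4, (0, 1))
(5, 0, R4, (0, 1))
(5, 2, R7, (1,))
(6, 0, R4, (0, 1))
(6, 2, R4, (0, 1))
(8, 0, R4, (0, 1))
(8, 2, R7, (1,))
(9, 0, R4, (0, 1))
(9, 2, R7, (1,))
(11, 0, R2, (0, 1))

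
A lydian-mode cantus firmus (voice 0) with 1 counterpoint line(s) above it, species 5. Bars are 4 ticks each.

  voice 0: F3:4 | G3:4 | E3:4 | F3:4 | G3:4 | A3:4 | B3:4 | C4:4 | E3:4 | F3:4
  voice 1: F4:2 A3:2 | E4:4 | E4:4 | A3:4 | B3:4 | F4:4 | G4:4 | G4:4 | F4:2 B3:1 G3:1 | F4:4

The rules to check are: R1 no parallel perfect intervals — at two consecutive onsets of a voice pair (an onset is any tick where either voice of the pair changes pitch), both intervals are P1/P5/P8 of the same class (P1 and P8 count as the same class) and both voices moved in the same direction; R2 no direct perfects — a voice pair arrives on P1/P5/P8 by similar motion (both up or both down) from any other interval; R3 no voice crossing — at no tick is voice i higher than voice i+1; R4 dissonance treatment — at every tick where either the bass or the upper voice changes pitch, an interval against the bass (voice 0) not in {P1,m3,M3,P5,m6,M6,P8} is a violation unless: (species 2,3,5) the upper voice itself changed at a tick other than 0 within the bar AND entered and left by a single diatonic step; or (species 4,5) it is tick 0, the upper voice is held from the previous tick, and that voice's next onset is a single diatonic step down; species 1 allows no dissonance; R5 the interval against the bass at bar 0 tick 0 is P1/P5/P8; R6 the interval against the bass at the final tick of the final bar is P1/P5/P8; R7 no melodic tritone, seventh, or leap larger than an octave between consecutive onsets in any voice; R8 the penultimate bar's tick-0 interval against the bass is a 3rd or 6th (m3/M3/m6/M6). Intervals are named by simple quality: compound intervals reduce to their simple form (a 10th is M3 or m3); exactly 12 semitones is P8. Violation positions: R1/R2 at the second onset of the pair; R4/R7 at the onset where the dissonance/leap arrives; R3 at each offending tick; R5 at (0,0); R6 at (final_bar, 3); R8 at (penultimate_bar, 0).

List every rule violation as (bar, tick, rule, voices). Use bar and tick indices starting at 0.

(5, 0, R7, (1,))
(8, 0, R4, (0, 1))
(8, 0, R8, (0, 1))
(8, 2, R7, (1,))
(9, 0, R2, (0, 1))
(9, 0, R7, (1,))

bar 0: v0=F3 v1=F4 downbeat P8
bar 1: v0=G3 v1=E4 downbeat M6
bar 2: v0=E3 v1=E4 downbeat P8
bar 3: v0=F3 v1=A3 downbeat M3
bar 4: v0=G3 v1=B3 downbeat M3
bar 5: v0=A3 v1=F4 downbeat m6
bar 6: v0=B3 v1=G4 downbeat m6
bar 7: v0=C4 v1=G4 downbeat P5
bar 8: v0=E3 v1=F4 downbeat m2
bar 9: v0=F3 v1=F4 downbeat P8
  -> R7 @ bar 5 tick 0 v(1,): B3->F4 leap 6st
  -> R4 @ bar 8 tick 0 v(0, 1): E3/F4 m2 untreated
  -> R8 @ bar 8 tick 0 v(0, 1): penult m2 not 3rd/6th
  -> R7 @ bar 8 tick 2 v(1,): F4->B3 leap 6st
  -> R2 @ bar 9 tick 0 v(0, 1): E3/G3 m3 -> F3/F4 P8 similar
  -> R7 @ bar 9 tick 0 v(1,): G3->F4 leap 10st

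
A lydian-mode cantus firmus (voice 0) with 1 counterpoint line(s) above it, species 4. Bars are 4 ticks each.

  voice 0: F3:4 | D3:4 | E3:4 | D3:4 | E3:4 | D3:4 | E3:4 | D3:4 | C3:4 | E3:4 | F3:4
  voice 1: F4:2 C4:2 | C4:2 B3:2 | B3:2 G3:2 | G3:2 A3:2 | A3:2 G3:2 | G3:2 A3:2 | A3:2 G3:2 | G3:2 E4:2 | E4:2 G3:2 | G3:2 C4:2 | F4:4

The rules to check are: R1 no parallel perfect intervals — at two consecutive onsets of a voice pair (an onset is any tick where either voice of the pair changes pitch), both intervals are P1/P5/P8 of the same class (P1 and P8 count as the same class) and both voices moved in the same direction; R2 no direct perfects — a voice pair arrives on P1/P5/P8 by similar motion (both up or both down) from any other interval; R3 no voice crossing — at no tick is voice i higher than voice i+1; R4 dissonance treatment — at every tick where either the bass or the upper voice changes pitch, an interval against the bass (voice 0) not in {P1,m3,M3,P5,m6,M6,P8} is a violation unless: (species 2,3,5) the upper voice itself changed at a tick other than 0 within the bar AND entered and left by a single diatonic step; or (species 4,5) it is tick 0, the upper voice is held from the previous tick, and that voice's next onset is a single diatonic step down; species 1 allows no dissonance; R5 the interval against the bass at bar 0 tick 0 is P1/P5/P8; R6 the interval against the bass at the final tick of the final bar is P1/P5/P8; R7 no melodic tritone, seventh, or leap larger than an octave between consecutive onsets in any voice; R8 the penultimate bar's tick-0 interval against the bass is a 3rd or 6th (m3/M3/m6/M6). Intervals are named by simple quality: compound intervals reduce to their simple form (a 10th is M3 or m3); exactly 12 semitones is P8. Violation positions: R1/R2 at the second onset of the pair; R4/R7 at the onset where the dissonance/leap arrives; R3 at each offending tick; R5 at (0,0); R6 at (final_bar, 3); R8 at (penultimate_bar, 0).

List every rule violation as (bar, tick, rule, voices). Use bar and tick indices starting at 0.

(3, 0, R4, (0, 1))
(5, 0, R4, (0, 1))
(7, 0, R4, (0, 1))
(7, 2, R4, (0, 1))
(10, 0, R2, (0, 1))

bar 0: v0=F3 v1=F4 downbeat P8
bar 1: v0=D3 v1=C4 downbeat m7
bar 2: v0=E3 v1=B3 downbeat P5
bar 3: v0=D3 v1=G3 downbeat P4
bar 4: v0=E3 v1=A3 downbeat P4
bar 5: v0=D3 v1=G3 downbeat P4
bar 6: v0=E3 v1=A3 downbeat P4
bar 7: v0=D3 v1=G3 downbeat P4
bar 8: v0=C3 v1=E4 downbeat M3
bar 9: v0=E3 v1=G3 downbeat m3
bar 10: v0=F3 v1=F4 downbeat P8
  -> R4 @ bar 3 tick 0 v(0, 1): D3/G3 P4 untreated
  -> R4 @ bar 5 tick 0 v(0, 1): D3/G3 P4 untreated
  -> R4 @ bar 7 tick 0 v(0, 1): D3/G3 P4 untreated
  -> R4 @ bar 7 tick 2 v(0, 1): D3/E4 M2 untreated
  -> R2 @ bar 10 tick 0 v(0, 1): E3/C4 m6 -> F3/F4 P8 similar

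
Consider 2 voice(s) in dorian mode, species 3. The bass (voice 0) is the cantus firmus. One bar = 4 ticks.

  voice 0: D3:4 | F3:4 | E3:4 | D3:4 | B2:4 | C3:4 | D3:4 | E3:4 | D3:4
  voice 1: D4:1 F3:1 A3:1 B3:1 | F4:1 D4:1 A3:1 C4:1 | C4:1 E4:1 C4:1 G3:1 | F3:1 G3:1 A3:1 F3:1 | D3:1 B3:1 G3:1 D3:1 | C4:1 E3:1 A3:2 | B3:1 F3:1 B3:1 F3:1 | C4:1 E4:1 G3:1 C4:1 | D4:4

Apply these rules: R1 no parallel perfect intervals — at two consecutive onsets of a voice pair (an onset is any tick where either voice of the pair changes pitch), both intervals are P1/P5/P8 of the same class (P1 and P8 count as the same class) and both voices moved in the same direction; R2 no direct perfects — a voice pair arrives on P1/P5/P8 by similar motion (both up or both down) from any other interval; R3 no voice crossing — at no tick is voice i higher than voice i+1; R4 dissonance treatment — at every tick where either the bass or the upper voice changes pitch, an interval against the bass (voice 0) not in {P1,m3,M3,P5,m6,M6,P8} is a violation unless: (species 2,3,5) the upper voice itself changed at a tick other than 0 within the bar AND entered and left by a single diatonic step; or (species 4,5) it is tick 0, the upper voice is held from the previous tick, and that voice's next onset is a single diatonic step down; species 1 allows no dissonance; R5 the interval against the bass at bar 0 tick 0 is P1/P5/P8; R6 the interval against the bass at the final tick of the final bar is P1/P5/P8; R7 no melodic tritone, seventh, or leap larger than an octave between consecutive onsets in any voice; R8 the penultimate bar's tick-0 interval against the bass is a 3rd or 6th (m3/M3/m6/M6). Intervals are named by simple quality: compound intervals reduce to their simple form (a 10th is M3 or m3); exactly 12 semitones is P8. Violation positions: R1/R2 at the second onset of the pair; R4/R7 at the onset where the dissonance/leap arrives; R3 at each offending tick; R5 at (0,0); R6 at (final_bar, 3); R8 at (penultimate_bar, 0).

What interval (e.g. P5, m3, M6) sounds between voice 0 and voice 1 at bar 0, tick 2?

voice 0=D3 voice 1=A3 -> P5

P5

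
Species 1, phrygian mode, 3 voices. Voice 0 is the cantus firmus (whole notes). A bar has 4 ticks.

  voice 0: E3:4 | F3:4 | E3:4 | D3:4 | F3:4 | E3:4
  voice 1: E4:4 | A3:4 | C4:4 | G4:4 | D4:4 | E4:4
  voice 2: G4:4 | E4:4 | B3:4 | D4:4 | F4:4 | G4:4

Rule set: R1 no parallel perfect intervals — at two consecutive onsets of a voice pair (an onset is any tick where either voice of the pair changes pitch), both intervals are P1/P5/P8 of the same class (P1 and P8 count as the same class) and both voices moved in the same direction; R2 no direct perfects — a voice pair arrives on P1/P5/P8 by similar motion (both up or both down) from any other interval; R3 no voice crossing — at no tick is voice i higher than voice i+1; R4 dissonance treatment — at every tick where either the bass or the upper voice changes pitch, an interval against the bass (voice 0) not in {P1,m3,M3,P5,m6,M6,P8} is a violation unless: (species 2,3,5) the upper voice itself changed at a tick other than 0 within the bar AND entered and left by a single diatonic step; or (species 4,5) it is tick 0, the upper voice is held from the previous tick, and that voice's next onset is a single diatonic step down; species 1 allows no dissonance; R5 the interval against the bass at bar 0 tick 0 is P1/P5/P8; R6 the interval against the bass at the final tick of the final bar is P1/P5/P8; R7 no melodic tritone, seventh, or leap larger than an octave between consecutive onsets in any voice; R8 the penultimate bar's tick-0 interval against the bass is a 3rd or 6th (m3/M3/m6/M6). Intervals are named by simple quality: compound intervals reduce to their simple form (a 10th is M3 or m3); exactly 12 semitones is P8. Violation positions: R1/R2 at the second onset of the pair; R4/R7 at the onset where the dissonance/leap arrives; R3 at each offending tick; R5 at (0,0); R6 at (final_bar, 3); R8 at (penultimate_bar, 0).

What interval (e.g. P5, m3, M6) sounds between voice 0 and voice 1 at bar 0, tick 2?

voice 0=E3 voice 1=E4 -> P8

P8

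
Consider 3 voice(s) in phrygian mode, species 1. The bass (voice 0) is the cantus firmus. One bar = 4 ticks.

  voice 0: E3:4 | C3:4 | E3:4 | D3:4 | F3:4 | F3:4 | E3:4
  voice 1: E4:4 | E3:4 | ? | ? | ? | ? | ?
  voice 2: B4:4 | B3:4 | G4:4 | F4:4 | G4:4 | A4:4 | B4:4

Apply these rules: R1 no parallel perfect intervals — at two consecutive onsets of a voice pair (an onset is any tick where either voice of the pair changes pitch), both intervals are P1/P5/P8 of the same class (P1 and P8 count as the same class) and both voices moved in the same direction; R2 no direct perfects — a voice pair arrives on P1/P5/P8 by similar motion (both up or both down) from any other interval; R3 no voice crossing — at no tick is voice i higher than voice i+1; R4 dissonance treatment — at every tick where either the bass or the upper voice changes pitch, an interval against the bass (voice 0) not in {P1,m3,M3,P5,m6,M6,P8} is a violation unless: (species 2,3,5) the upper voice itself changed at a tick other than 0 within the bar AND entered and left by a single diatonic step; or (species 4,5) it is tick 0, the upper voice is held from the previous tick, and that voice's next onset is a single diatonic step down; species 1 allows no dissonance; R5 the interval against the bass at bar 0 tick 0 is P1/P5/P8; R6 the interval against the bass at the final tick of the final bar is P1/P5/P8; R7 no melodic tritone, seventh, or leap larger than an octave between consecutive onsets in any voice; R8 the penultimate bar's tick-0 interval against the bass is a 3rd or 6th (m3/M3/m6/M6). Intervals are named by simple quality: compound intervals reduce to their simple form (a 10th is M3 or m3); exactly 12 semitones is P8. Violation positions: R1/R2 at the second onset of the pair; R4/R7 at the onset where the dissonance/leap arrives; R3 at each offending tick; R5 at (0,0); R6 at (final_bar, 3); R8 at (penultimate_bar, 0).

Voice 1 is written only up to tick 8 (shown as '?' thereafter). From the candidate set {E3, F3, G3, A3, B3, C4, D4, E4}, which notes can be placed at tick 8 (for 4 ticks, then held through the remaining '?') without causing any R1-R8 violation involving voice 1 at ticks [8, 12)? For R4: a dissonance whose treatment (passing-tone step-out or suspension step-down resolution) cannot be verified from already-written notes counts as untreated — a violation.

E3: legal
F3: violates R4
G3: violates R2
A3: violates R4
B3: violates R2
C4: violates R1
D4: violates R4,R7
E4: violates R2

{E3}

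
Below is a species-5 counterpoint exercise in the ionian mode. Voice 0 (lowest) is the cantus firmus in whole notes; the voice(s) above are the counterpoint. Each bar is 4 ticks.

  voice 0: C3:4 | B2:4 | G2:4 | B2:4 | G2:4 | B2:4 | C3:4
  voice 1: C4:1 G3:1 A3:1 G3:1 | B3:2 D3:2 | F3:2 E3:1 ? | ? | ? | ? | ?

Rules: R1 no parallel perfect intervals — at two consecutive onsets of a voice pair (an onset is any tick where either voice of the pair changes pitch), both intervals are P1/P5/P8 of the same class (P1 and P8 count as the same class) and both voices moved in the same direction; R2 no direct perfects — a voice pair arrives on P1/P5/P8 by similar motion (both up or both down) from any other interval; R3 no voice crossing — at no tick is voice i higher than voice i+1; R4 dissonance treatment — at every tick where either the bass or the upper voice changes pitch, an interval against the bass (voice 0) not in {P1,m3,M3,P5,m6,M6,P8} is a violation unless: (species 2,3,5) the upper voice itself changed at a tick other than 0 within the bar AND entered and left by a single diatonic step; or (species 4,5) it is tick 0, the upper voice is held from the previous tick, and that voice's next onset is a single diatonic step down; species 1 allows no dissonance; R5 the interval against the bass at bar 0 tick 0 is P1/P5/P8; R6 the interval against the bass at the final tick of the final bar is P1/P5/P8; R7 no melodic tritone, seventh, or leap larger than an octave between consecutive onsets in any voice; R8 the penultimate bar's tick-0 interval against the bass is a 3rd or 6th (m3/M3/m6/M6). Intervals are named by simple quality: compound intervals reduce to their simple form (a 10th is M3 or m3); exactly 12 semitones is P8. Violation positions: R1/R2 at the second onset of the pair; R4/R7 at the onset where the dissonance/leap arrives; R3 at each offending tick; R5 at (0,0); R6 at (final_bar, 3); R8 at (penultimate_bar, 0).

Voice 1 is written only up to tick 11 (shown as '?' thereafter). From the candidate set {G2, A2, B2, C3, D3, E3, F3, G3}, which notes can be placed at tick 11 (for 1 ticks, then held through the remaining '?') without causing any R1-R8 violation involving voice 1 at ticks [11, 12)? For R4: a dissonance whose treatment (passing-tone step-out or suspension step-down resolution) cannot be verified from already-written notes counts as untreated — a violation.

G2: legal
A2: violates R4
B2: legal
C3: violates R4
D3: legal
E3: legal
F3: violates R4
G3: legal

{B2, D3, E3, G2, G3}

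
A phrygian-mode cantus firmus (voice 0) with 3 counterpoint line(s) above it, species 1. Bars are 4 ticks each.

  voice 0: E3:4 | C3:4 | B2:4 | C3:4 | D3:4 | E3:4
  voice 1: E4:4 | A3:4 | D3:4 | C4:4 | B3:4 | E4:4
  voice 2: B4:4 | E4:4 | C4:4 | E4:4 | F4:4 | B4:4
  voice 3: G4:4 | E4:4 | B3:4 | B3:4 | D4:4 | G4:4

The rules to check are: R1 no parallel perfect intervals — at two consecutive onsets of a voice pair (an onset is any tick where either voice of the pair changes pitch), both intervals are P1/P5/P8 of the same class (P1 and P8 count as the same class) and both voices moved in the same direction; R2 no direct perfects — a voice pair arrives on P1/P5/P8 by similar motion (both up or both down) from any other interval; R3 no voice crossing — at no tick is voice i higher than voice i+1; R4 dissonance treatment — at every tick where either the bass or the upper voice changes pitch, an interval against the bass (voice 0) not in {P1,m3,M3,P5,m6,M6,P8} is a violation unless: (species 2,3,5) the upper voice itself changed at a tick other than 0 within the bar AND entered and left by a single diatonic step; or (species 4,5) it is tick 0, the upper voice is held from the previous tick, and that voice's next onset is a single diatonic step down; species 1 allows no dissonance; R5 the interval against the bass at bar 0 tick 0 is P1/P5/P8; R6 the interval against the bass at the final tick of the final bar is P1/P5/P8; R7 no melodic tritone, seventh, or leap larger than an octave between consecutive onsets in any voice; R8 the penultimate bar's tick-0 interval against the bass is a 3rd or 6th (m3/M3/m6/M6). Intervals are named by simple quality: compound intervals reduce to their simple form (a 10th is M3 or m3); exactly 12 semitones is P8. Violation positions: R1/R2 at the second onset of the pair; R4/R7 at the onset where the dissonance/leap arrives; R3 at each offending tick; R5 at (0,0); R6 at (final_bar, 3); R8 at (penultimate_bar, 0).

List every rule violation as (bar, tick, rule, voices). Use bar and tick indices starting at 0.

(0, 0, R3, (2, 3))
(0, 0, R5, (0, 3))
(0, 1, R3, (2, 3))
(0, 2, R3, (2, 3))
(0, 3, R3, (2, 3))
(1, 0, R1, (1, 2))
(1, 0, R2, (1, 3))
(1, 0, R2, (2, 3))
(2, 0, R2, (0, 3))
(2, 0, R3, (2, 3))
(2, 0, R4, (0, 2))
(2, 1, R3, (2, 3))
(2, 2, R3, (2, 3))
(2, 3, R3, (2, 3))
(3, 0, R2, (0, 1))
(3, 0, R3, (2, 3))
(3, 0, R4, (0, 3))
(3, 0, R7, (1,))
(3, 1, R3, (2, 3))
(3, 2, R3, (2, 3))
(3, 3, R3, (2, 3))
(4, 0, R2, (0, 3))
(4, 0, R3, (2, 3))
(4, 0, R8, (0, 3))
(4, 1, R3, (2, 3))
(4, 2, R3, (2, 3))
(4, 3, R3, (2, 3))
(5, 0, R2, (0, 1))
(5, 0, R2, (0, 2))
(5, 0, R2, (1, 2))
(5, 0, R3, (2, 3))
(5, 0, R7, (2,))
(5, 1, R3, (2, 3))
(5, 2, R3, (2, 3))
(5, 3, R3, (2, 3))
(5, 3, R6, (0, 3))

bar 0: v0=E3 v1=E4 v2=B4 v3=G4 downbeat m3
bar 1: v0=C3 v1=A3 v2=E4 v3=E4 downbeat M3
bar 2: v0=B2 v1=D3 v2=C4 v3=B3 downbeat P8
bar 3: v0=C3 v1=C4 v2=E4 v3=B3 downbeat M7
bar 4: v0=D3 v1=B3 v2=F4 v3=D4 downbeat P8
bar 5: v0=E3 v1=E4 v2=B4 v3=G4 downbeat m3
  -> R3 @ bar 0 tick 0 v(2, 3): B4 above G4
  -> R5 @ bar 0 tick 0 v(0, 3): opens on m3
  -> R3 @ bar 0 tick 1 v(2, 3): B4 above G4
  -> R3 @ bar 0 tick 2 v(2, 3): B4 above G4
  -> R3 @ bar 0 tick 3 v(2, 3): B4 above G4
  -> R1 @ bar 1 tick 0 v(1, 2): E4/B4 P5 -> A3/E4 P5 similar
  -> R2 @ bar 1 tick 0 v(1, 3): E4/G4 m3 -> A3/E4 P5 similar
  -> R2 @ bar 1 tick 0 v(2, 3): B4/G4 M3 -> E4/E4 P1 similar
  -> R2 @ bar 2 tick 0 v(0, 3): C3/E4 M3 -> B2/B3 P8 similar
  -> R3 @ bar 2 tick 0 v(2, 3): C4 above B3
  -> R4 @ bar 2 tick 0 v(0, 2): B2/C4 m2 untreated
  -> R3 @ bar 2 tick 1 v(2, 3): C4 above B3
  -> R3 @ bar 2 tick 2 v(2, 3): C4 above B3
  -> R3 @ bar 2 tick 3 v(2, 3): C4 above B3
  -> R2 @ bar 3 tick 0 v(0, 1): B2/D3 m3 -> C3/C4 P8 similar
  -> R3 @ bar 3 tick 0 v(2, 3): E4 above B3
  -> R4 @ bar 3 tick 0 v(0, 3): C3/B3 M7 untreated
  -> R7 @ bar 3 tick 0 v(1,): D3->C4 leap 10st
  -> R3 @ bar 3 tick 1 v(2, 3): E4 above B3
  -> R3 @ bar 3 tick 2 v(2, 3): E4 above B3
  -> R3 @ bar 3 tick 3 v(2, 3): E4 above B3
  -> R2 @ bar 4 tick 0 v(0, 3): C3/B3 M7 -> D3/D4 P8 similar
  -> R3 @ bar 4 tick 0 v(2, 3): F4 above D4
  -> R8 @ bar 4 tick 0 v(0, 3): penult P8 not 3rd/6th
  -> R3 @ bar 4 tick 1 v(2, 3): F4 above D4
  -> R3 @ bar 4 tick 2 v(2, 3): F4 above D4
  -> R3 @ bar 4 tick 3 v(2, 3): F4 above D4
  -> R2 @ bar 5 tick 0 v(0, 1): D3/B3 M6 -> E3/E4 P8 similar
  -> R2 @ bar 5 tick 0 v(0, 2): D3/F4 m3 -> E3/B4 P5 similar
  -> R2 @ bar 5 tick 0 v(1, 2): B3/F4 TT -> E4/B4 P5 similar
  -> R3 @ bar 5 tick 0 v(2, 3): B4 above G4
  -> R7 @ bar 5 tick 0 v(2,): F4->B4 leap 6st
  -> R3 @ bar 5 tick 1 v(2, 3): B4 above G4
  -> R3 @ bar 5 tick 2 v(2, 3): B4 above G4
  -> R3 @ bar 5 tick 3 v(2, 3): B4 above G4
  -> R6 @ bar 5 tick 3 v(0, 3): closes on m3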